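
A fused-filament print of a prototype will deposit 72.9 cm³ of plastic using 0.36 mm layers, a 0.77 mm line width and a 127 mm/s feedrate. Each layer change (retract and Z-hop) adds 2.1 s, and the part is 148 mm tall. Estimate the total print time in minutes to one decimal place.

48.9 minutes

Extrusion cross-section = 0.36 × 0.77 = 0.2772 mm².
Total extruded path = 72900/0.2772 = 262987 mm.
Print-move time = 262987 / 127, so 2070.8 s.
Layer count = ceil(148 / 0.36) = 412.
Layer-change overhead = 412 × 2.1 = 865.2 s.
Altogether 2070.8 + 865.2 = 2936 s, i.e. 48.9 minutes.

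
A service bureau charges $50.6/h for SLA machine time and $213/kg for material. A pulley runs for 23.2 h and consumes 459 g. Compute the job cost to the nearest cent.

$1271.69

Machine cost = 50.6 × 23.2 = $1173.92.
Material cost = 213 × 459/1000 = $97.767.
Job cost: 1173.92 + 97.767 = 1271.687 ≈ $1271.69.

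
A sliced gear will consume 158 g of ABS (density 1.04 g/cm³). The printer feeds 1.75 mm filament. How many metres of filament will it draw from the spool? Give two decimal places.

Volume = 158 g / 1.04 g·cm⁻³ = 151.9231 cm³ = 151923.1 mm³.
Cross-section of 1.75 mm filament: π·(1.75/2)² = 2.4053 mm².
L = V/A = 151923.1/2.4053 = 63161.81 mm → 63.16 m.

63.16 m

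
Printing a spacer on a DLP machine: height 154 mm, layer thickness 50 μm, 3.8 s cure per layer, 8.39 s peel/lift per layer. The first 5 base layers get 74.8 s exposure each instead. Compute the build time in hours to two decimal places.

10.53 hours

Layers = ⌈154/0.05⌉ = 3080.
Burn-in layers = 5 × (74.8 + 8.39) = 415.95 s.
Remaining layers = 3075 × (3.8 + 8.39) = 37484.25 s.
Sum: 415.95 + 37484.25 = 37900.2 s → 10.53 hours.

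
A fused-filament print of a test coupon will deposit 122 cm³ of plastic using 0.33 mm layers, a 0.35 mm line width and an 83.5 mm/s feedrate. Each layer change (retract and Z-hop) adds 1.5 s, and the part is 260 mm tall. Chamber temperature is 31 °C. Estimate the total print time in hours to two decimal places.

Bead cross-section: 0.33 × 0.35 → 0.1155 mm².
Total extruded path = 122000/0.1155 = 1056277.1 mm.
Extrusion time: 1056277.1 / 83.5 → 12650 s.
Number of layers: 260 / 0.33 → 788 (rounded up).
Non-print overhead = 788 × 1.5, so 1182 s.
Total = 12650 + 1182 = 13832 s = 3.84 hours.

3.84 hours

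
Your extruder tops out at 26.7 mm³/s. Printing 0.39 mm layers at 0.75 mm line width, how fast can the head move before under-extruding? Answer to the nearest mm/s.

Bead cross-section = 0.39 × 0.75 = 0.2925 mm².
Max speed = 26.7 / 0.2925 = 91.28 ≈ 91 mm/s.

91 mm/s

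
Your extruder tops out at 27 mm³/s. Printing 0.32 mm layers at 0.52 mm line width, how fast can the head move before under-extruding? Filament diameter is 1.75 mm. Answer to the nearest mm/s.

Bead cross-section: 0.32 × 0.52 → 0.1664 mm².
v_max = Q/A = 27/0.1664 = 162.26 mm/s → 162 mm/s.

162 mm/s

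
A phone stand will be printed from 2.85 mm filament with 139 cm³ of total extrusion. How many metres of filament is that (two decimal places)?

A = π r² = π × 1.425² = 6.3794 mm².
L = 139000 mm³ / 6.3794 mm² = 21788.88 mm, i.e. 21.79 m.

21.79 m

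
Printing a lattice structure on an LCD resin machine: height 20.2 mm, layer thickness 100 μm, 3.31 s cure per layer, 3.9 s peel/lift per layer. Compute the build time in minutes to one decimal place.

Layers = ⌈20.2/0.1⌉ = 202.
Per-layer time = 3.31 + 3.9 = 7.21 s.
Build time: 202 × 7.21 s = 1456.42 s, i.e. 24.3 minutes.

24.3 minutes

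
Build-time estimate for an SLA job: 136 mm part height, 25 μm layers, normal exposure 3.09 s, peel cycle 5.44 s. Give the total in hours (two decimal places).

12.89 hours

Layer count = ceil(136 / 0.025) = 5440.
Per-layer time: 3.09 + 5.44 → 8.53 s.
Build time: 5440 × 8.53 s = 46403.2 s, i.e. 12.89 hours.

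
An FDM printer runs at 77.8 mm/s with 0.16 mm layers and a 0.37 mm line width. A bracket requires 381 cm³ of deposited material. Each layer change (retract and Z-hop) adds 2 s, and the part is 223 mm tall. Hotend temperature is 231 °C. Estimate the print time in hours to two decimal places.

23.75 hours

Line area = 0.16 × 0.37 = 0.0592 mm².
Total extruded path = 381000/0.0592 = 6435810.8 mm.
Extrusion time = 6435810.8 / 77.8, so 82722.5 s.
Number of layers: 223 / 0.16 → 1394 (rounded up).
Layer-change overhead = 1394 × 2 = 2788 s.
Total = 82722.5 + 2788 = 85510.5 s = 23.75 hours.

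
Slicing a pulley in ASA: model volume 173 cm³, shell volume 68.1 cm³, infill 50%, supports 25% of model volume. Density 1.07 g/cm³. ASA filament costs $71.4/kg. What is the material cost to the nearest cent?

Infill region = 173 − 68.1 = 104.9 cm³.
Infill deposited = 0.50 × 104.9 = 52.45 cm³.
Support = 0.25 × 173, so 43.25 cm³.
Total extruded = 68.1 + 52.45 + 43.25, so 163.8 cm³.
Mass: 163.8 × 1.07 → 175.266 g.
At $71.4/kg: 175.266/1000 × 71.4 = $12.51.

$12.51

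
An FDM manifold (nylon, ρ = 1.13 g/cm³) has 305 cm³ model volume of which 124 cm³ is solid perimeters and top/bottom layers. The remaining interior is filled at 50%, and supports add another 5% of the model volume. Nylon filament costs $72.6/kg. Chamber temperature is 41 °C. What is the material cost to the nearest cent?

Interior volume: 305 − 124 → 181 cm³.
Deposited infill: 0.50 × 181 → 90.5 cm³.
Support: 0.05 × 305 → 15.25 cm³.
Deposited volume = 124 + 90.5 + 15.25 = 229.75 cm³.
Mass: 229.75 × 1.13 → 259.6175 g.
Cost = 259.6175 g / 1000 × $72.6/kg = $18.85.

$18.85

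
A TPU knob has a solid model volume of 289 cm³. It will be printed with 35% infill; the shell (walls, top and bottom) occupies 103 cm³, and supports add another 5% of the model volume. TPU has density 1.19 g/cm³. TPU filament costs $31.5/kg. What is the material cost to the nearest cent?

Infill region = 289 − 103, so 186 cm³.
Infill volume = 0.35 × 186, so 65.1 cm³.
Support: 0.05 × 289 → 14.45 cm³.
Total extruded = 103 + 65.1 + 14.45 = 182.55 cm³.
Mass = 182.55 × 1.19, so 217.2345 g.
Cost = 217.2345 g / 1000 × $31.5/kg = $6.84.

$6.84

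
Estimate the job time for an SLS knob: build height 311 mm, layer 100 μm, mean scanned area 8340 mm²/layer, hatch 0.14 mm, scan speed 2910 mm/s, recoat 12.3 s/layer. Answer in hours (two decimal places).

28.31 hours

Layers = ⌈311/0.1⌉ = 3110.
Per-layer scan distance: 8340 / 0.14 → 59571.4 mm.
Laser time per layer = 59571.4 / 2910, so 20.4713 s.
Layer cycle = 20.4713 + 12.3 = 32.7713 s.
3110 layers × 32.7713 s/layer = 101918.743 s, i.e. 28.31 hours.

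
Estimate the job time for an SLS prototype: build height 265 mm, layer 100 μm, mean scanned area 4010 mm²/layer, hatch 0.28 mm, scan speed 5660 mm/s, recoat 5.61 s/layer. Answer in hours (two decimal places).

5.99 hours

Number of layers: 265 / 0.1 → 2650 (rounded up).
Scan path per layer = 4010 / 0.28 = 14321.4 mm.
Laser time per layer = 14321.4 / 5660, so 2.5303 s.
Layer cycle = 2.5303 + 5.61, so 8.1403 s.
Total: 2650 × 8.1403 s = 21571.795 s → 5.99 hours.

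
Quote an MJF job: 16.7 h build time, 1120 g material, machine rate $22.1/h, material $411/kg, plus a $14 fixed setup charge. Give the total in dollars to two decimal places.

$843.39

Machine cost = 22.1 × 16.7, so $369.07.
Material charge = 411 × 1120/1000, so $460.32.
Total = 369.07 + 460.32 + 14 = $843.39.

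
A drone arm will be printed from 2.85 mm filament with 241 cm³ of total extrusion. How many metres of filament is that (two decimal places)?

37.78 m

Cross-section of 2.85 mm filament: π·(2.85/2)² = 6.3794 mm².
Length = 241 cm³ / 6.3794 mm² = 241000 / 6.3794 = 37777.85 mm = 37.78 m.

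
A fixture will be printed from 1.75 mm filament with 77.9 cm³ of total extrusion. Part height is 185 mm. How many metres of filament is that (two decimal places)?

Filament cross-section = π × (1.75/2)² = 2.4053 mm².
L = 77900 mm³ / 2.4053 mm² = 32386.81 mm, i.e. 32.39 m.

32.39 m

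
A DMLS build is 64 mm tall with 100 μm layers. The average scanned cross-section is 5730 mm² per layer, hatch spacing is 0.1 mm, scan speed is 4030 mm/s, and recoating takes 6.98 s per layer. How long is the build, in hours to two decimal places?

3.77 hours

Layers = ⌈64/0.1⌉ = 640.
Hatch length per layer: 5730 / 0.1 → 57300 mm.
Laser time per layer: 57300 / 4030 → 14.2184 s.
Time per layer: 14.2184 + 6.98 → 21.1984 s.
640 layers × 21.1984 s/layer = 13566.976 s, i.e. 3.77 hours.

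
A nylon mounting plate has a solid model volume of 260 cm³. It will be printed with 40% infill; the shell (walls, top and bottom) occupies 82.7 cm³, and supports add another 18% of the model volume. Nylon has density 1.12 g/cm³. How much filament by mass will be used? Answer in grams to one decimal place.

Volume inside the shell = 260 − 82.7 = 177.3 cm³.
Infill deposited: 0.40 × 177.3 → 70.92 cm³.
Support = 0.18 × 260 = 46.8 cm³.
Total extruded = 82.7 + 70.92 + 46.8 = 200.42 cm³.
Mass = 200.42 × 1.12, so 224.4704 g.

224.5 g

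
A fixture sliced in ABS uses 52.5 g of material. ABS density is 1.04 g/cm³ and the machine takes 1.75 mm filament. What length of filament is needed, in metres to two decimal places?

Extruded volume: 52.5/1.04 = 50.4808 cm³ (50480.8 mm³).
Filament cross-section = π × (1.75/2)² = 2.4053 mm².
Length = 50480.8 / 2.4053 = 20987.32 mm = 20.99 m.

20.99 m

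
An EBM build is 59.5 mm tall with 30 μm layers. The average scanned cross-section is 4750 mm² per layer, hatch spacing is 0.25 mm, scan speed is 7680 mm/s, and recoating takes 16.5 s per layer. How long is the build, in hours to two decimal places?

10.46 hours

Layers = ⌈59.5/0.03⌉ = 1984.
Hatch length per layer: 4750 / 0.25 → 19000 mm.
Per-layer scan time = 19000 / 7680, so 2.474 s.
Time per layer: 2.474 + 16.5 → 18.974 s.
1984 layers × 18.974 s/layer = 37644.416 s, i.e. 10.46 hours.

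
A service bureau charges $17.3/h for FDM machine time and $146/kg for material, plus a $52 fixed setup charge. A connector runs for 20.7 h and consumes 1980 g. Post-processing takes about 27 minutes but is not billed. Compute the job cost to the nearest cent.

$699.19

Time charge = 17.3 × 20.7 = $358.11.
Material cost = 146 × 1980/1000 = $289.08.
Total = 358.11 + 289.08 + 52 = $699.19.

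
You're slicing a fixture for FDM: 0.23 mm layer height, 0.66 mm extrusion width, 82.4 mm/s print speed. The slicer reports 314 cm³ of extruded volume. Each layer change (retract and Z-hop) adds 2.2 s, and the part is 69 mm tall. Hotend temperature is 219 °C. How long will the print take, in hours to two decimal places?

Line area: 0.23 × 0.66 → 0.1518 mm².
Toolpath length = 314 cm³ / 0.1518 mm² = 314000 / 0.1518 = 2068511.2 mm.
Time extruding: 2068511.2 / 82.4 → 25103.3 s.
Number of layers: 69 / 0.23 → 300 (rounded up).
Layer-change overhead: 300 × 2.2 → 660 s.
Total = 25103.3 + 660 = 25763.3 s = 7.16 hours.

7.16 hours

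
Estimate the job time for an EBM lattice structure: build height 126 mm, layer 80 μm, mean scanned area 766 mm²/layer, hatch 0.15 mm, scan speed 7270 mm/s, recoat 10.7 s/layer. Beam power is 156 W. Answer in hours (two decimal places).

Layers = ⌈126/0.08⌉ = 1575.
Scan path per layer: 766 / 0.15 → 5106.7 mm.
Beam time per layer: 5106.7 / 7270 → 0.7024 s.
Layer cycle = 0.7024 + 10.7 = 11.4024 s.
Build time = 1575 × 11.4024 = 17958.78 s = 4.99 hours.

4.99 hours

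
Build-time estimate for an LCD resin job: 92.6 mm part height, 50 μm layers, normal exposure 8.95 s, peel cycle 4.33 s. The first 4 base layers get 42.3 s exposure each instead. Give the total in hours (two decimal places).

6.87 hours

Layer count = ceil(92.6 / 0.05) = 1852.
Bottom layers: 4 × (42.3 + 4.33) → 186.52 s.
Remaining layers = 1848 × (8.95 + 4.33) = 24541.44 s.
Total = 186.52 + 24541.44 = 24727.96 s = 6.87 hours.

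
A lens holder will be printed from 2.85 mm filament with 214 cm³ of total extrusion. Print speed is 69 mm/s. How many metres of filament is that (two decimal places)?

A = π r² = π × 1.425² = 6.3794 mm².
L = 214000 mm³ / 6.3794 mm² = 33545.47 mm, i.e. 33.55 m.

33.55 m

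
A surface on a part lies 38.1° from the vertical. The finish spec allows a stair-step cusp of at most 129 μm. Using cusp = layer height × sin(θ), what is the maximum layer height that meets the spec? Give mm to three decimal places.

0.209 mm

t = h_c / sin θ = 0.129 / 0.6170 = 0.209 mm.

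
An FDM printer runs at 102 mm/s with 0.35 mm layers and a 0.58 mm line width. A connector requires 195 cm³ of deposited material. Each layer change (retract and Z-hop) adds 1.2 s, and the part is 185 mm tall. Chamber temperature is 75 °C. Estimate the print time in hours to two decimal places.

2.79 hours

Extrusion cross-section = 0.35 × 0.58, so 0.203 mm².
Toolpath length = 195 cm³ / 0.203 mm² = 195000 / 0.203 = 960591.1 mm.
Time extruding = 960591.1 / 102 = 9417.6 s.
Number of layers: 185 / 0.35 → 529 (rounded up).
Layer-change overhead = 529 × 1.2, so 634.8 s.
Altogether 9417.6 + 634.8 = 10052.4 s, i.e. 2.79 hours.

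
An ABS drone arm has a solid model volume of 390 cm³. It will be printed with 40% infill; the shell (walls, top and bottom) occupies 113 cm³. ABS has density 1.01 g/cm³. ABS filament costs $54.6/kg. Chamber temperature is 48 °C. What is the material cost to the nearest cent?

Volume inside the shell = 390 − 113, so 277 cm³.
Infill deposited = 0.40 × 277, so 110.8 cm³.
Deposited volume = 113 + 110.8 = 223.8 cm³.
Mass = 223.8 × 1.01 = 226.038 g.
At $54.6/kg: 226.038/1000 × 54.6 = $12.34.

$12.34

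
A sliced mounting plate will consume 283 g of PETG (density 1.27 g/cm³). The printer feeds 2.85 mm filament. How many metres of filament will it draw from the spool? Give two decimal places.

34.93 m

Volume = 283 g / 1.27 g·cm⁻³ = 222.8346 cm³ = 222834.6 mm³.
Cross-section of 2.85 mm filament: π·(2.85/2)² = 6.3794 mm².
Length = 222834.6 / 6.3794 = 34930.34 mm = 34.93 m.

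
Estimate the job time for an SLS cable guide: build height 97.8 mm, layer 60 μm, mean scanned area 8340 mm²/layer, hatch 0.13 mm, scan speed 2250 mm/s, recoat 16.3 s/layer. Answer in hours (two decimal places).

20.29 hours

Number of layers: 97.8 / 0.06 → 1630 (rounded up).
Hatch length per layer = 8340 / 0.13 = 64153.8 mm.
Scan time per layer = 64153.8 / 2250 = 28.5128 s.
Time per layer = 28.5128 + 16.3, so 44.8128 s.
1630 layers × 44.8128 s/layer = 73044.864 s, i.e. 20.29 hours.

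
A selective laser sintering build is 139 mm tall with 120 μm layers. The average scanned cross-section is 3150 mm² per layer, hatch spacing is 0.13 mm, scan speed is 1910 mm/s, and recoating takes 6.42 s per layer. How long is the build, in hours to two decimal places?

6.15 hours

Layers = ⌈139/0.12⌉ = 1159.
Scan path per layer = 3150 / 0.13, so 24230.8 mm.
Per-layer scan time: 24230.8 / 1910 → 12.6863 s.
Layer cycle = 12.6863 + 6.42, so 19.1063 s.
Total: 1159 × 19.1063 s = 22144.2017 s → 6.15 hours.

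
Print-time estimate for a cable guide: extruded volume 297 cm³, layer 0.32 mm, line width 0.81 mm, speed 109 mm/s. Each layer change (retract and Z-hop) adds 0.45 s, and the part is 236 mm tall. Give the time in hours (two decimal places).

3.01 hours

Extrusion cross-section = 0.32 × 0.81, so 0.2592 mm².
Path length: 297000 mm³ / 0.2592 mm² → 1145833.3 mm.
Extrusion time = 1145833.3 / 109 = 10512.2 s.
Layers = ⌈236/0.32⌉ = 738.
Non-print overhead = 738 × 0.45 = 332.1 s.
Altogether 10512.2 + 332.1 = 10844.3 s, i.e. 3.01 hours.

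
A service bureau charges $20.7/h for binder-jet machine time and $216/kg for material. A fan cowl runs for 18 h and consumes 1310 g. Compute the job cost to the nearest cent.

$655.56

Machine-time cost = 20.7 × 18 = $372.60.
Feedstock cost = 216 × 1310/1000 = $282.96.
Total = 372.60 + 282.96 = $655.56.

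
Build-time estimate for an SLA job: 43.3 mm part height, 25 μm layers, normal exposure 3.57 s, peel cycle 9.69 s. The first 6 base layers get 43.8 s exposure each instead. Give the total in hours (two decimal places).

6.45 hours

Number of layers: 43.3 / 0.025 → 1732 (rounded up).
Base layers = 6 × (43.8 + 9.69) = 320.94 s.
Normal layers = 1726 × (3.57 + 9.69), so 22886.76 s.
Total = 320.94 + 22886.76 = 23207.7 s = 6.45 hours.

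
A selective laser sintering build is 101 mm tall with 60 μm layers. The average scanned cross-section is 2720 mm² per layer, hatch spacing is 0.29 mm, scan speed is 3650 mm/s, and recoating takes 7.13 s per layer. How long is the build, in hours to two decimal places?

4.54 hours

Layers = ⌈101/0.06⌉ = 1684.
Per-layer scan distance = 2720 / 0.29, so 9379.3 mm.
Per-layer scan time = 9379.3 / 3650 = 2.5697 s.
Per-layer time = 2.5697 + 7.13 = 9.6997 s.
Build time = 1684 × 9.6997 = 16334.2948 s = 4.54 hours.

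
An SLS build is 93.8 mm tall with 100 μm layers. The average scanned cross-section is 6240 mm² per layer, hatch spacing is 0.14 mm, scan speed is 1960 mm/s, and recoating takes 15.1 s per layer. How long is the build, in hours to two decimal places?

9.86 hours

Layer count = ceil(93.8 / 0.1) = 938.
Hatch length per layer = 6240 / 0.14, so 44571.4 mm.
Per-layer scan time = 44571.4 / 1960, so 22.7405 s.
Per-layer time = 22.7405 + 15.1, so 37.8405 s.
938 layers × 37.8405 s/layer = 35494.389 s, i.e. 9.86 hours.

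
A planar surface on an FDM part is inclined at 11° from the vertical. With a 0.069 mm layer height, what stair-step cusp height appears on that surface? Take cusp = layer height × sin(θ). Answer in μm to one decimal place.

13.2 μm

h_c = t·sin θ = 0.069 × 0.1908 = 0.013165 mm (13.2 μm).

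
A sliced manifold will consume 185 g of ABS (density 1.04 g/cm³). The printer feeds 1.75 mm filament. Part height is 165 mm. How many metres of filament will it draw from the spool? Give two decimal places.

Extruded volume: 185/1.04 = 177.8846 cm³ (177884.6 mm³).
A = π r² = π × 0.875² = 2.4053 mm².
Length = 177884.6 / 2.4053 = 73955.27 mm = 73.96 m.

73.96 m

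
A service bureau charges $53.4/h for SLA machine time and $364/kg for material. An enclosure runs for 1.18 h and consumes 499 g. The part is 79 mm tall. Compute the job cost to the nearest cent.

$244.65

Time charge = 53.4 × 1.18 = $63.012.
Material charge = 364 × 499/1000, so $181.636.
Total = 63.012 + 181.636 = 244.648 ≈ $244.65.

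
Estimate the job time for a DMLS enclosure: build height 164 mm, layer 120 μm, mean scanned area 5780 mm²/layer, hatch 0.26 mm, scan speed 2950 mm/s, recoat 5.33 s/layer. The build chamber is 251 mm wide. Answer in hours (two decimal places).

4.89 hours

Layers = ⌈164/0.12⌉ = 1367.
Hatch length per layer: 5780 / 0.26 → 22230.8 mm.
Laser time per layer = 22230.8 / 2950, so 7.5359 s.
Layer cycle = 7.5359 + 5.33, so 12.8659 s.
Total: 1367 × 12.8659 s = 17587.6853 s → 4.89 hours.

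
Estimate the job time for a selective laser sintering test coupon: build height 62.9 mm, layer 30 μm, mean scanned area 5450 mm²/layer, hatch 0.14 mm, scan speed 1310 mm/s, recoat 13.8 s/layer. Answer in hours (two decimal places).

25.35 hours

Layers = ⌈62.9/0.03⌉ = 2097.
Hatch length per layer = 5450 / 0.14 = 38928.6 mm.
Laser time per layer = 38928.6 / 1310, so 29.7165 s.
Layer cycle = 29.7165 + 13.8, so 43.5165 s.
2097 layers × 43.5165 s/layer = 91254.1005 s, i.e. 25.35 hours.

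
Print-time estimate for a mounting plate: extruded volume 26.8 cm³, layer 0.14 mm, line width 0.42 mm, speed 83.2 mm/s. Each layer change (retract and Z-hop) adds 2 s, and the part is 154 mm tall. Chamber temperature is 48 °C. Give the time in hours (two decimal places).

Bead cross-section: 0.14 × 0.42 → 0.0588 mm².
Total extruded path = 26800/0.0588 = 455782.3 mm.
Extrusion time = 455782.3 / 83.2 = 5478.2 s.
Layer count = ceil(154 / 0.14) = 1100.
Non-print overhead = 1100 × 2 = 2200 s.
Total = 5478.2 + 2200 = 7678.2 s = 2.13 hours.

2.13 hours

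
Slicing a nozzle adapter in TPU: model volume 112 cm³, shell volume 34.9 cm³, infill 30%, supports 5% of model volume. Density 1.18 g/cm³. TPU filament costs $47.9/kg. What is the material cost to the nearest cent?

Infill region = 112 − 34.9 = 77.1 cm³.
Infill volume = 0.30 × 77.1 = 23.13 cm³.
Support = 0.05 × 112 = 5.6 cm³.
Total printed volume = 34.9 + 23.13 + 5.6 = 63.63 cm³.
Mass = 63.63 × 1.18, so 75.0834 g.
At $47.9/kg: 75.0834/1000 × 47.9 = $3.60.

$3.60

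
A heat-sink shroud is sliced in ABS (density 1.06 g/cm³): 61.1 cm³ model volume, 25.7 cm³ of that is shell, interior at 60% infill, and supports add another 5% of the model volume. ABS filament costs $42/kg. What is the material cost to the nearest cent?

Volume inside the shell = 61.1 − 25.7 = 35.4 cm³.
Infill deposited: 0.60 × 35.4 → 21.24 cm³.
Support = 0.05 × 61.1 = 3.055 cm³.
Deposited volume = 25.7 + 21.24 + 3.055 = 49.995 cm³.
Mass = 49.995 × 1.06, so 52.9947 g.
Cost = 52.9947 g / 1000 × $42/kg = $2.23.

$2.23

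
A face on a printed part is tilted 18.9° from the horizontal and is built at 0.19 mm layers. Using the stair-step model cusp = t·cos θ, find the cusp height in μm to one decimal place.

179.8 μm

Cusp = layer height × cos(18.9°) = 0.19 × 0.9461 = 0.179759 mm = 179.8 μm.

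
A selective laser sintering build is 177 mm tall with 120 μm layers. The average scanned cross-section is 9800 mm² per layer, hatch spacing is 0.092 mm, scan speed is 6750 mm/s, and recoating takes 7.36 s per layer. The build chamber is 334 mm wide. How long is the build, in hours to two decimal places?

9.48 hours

Number of layers: 177 / 0.12 → 1475 (rounded up).
Scan path per layer = 9800 / 0.092, so 106521.7 mm.
Scan time per layer: 106521.7 / 6750 → 15.781 s.
Time per layer = 15.781 + 7.36, so 23.141 s.
1475 layers × 23.141 s/layer = 34132.975 s, i.e. 9.48 hours.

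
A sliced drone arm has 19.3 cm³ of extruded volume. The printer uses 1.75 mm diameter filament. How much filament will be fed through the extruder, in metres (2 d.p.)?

A = π r² = π × 0.875² = 2.4053 mm².
Length = 19.3 cm³ / 2.4053 mm² = 19300 / 2.4053 = 8023.95 mm = 8.02 m.

8.02 m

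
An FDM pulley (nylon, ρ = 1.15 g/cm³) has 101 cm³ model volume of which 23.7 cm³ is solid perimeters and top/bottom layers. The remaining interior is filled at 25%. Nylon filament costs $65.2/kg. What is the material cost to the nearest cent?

$3.23

Interior volume: 101 − 23.7 → 77.3 cm³.
Deposited infill: 0.25 × 77.3 → 19.325 cm³.
Deposited volume: 23.7 + 19.325 → 43.025 cm³.
Mass = 43.025 × 1.15, so 49.47875 g.
Cost = 49.47875 g / 1000 × $65.2/kg = $3.23.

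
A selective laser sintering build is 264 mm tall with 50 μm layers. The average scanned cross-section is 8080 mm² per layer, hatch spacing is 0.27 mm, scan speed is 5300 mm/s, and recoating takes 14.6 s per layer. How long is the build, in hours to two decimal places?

29.69 hours

Layer count = ceil(264 / 0.05) = 5280.
Hatch length per layer = 8080 / 0.27, so 29925.9 mm.
Per-layer scan time = 29925.9 / 5300, so 5.6464 s.
Per-layer time = 5.6464 + 14.6, so 20.2464 s.
Total: 5280 × 20.2464 s = 106900.992 s → 29.69 hours.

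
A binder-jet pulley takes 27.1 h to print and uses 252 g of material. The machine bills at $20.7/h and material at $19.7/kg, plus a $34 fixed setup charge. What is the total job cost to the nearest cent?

Time charge = 20.7 × 27.1, so $560.97.
Feedstock cost = 19.7 × 252/1000, so $4.9644.
Total = 560.97 + 4.9644 + 34 = 599.9344 ≈ $599.93.

$599.93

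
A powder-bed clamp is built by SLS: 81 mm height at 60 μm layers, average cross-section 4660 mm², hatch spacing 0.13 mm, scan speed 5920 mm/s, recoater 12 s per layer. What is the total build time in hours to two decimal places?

6.77 hours

Layer count = ceil(81 / 0.06) = 1350.
Hatch length per layer = 4660 / 0.13, so 35846.2 mm.
Scan time per layer: 35846.2 / 5920 → 6.0551 s.
Per-layer time: 6.0551 + 12 → 18.0551 s.
Build time = 1350 × 18.0551 = 24374.385 s = 6.77 hours.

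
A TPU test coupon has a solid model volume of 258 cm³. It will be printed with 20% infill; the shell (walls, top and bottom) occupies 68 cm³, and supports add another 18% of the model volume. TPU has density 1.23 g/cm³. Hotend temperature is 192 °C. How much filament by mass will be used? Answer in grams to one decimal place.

Interior volume = 258 − 68, so 190 cm³.
Infill deposited = 0.20 × 190, so 38 cm³.
Support = 0.18 × 258, so 46.44 cm³.
Total printed volume = 68 + 38 + 46.44, so 152.44 cm³.
Mass = 152.44 × 1.23, so 187.5012 g.

187.5 g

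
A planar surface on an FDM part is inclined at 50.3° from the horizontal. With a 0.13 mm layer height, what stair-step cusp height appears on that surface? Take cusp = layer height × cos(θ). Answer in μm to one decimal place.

Cusp = layer height × cos(50.3°) = 0.13 × 0.6388 = 0.083044 mm = 83.0 μm.

83.0 μm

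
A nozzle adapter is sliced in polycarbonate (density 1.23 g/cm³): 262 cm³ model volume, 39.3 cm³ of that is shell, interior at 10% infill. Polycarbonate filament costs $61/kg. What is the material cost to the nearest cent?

$4.62

Volume inside the shell = 262 − 39.3, so 222.7 cm³.
Deposited infill = 0.10 × 222.7, so 22.27 cm³.
Deposited volume = 39.3 + 22.27 = 61.57 cm³.
Mass = 61.57 × 1.23, so 75.7311 g.
At $61/kg: 75.7311/1000 × 61 = $4.62.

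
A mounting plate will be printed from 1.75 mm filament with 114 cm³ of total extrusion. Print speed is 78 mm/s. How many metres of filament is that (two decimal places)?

Cross-section of 1.75 mm filament: π·(1.75/2)² = 2.4053 mm².
Length = 114 cm³ / 2.4053 mm² = 114000 / 2.4053 = 47395.34 mm = 47.40 m.

47.40 m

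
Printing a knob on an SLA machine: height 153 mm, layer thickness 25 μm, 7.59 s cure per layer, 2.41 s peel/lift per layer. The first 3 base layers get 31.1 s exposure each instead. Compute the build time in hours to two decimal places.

Layer count = ceil(153 / 0.025) = 6120.
Burn-in layers = 3 × (31.1 + 2.41), so 100.53 s.
Remaining layers = 6117 × (7.59 + 2.41), so 61170 s.
Sum: 100.53 + 61170 = 61270.53 s → 17.02 hours.

17.02 hours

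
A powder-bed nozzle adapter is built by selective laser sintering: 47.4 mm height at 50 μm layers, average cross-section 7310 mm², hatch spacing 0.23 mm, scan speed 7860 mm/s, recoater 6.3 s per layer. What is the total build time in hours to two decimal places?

2.72 hours

Layers = ⌈47.4/0.05⌉ = 948.
Per-layer scan distance = 7310 / 0.23, so 31782.6 mm.
Laser time per layer = 31782.6 / 7860, so 4.0436 s.
Time per layer: 4.0436 + 6.3 → 10.3436 s.
Build time = 948 × 10.3436 = 9805.7328 s = 2.72 hours.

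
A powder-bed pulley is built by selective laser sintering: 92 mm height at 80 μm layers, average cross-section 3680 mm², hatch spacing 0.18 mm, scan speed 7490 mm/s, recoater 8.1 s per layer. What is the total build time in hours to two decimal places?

3.46 hours

Layers = ⌈92/0.08⌉ = 1150.
Per-layer scan distance: 3680 / 0.18 → 20444.4 mm.
Laser time per layer = 20444.4 / 7490 = 2.7296 s.
Per-layer time = 2.7296 + 8.1 = 10.8296 s.
Build time = 1150 × 10.8296 = 12454.04 s = 3.46 hours.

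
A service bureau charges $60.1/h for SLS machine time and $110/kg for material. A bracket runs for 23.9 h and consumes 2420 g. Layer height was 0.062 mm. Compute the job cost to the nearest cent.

$1702.59

Time charge = 60.1 × 23.9, so $1436.39.
Material cost: 110 × 2420/1000 → $266.20.
Total = 1436.39 + 266.20 = $1702.59.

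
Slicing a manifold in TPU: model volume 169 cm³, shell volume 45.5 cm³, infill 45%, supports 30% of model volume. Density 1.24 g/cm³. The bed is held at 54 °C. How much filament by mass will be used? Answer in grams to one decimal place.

Infill region = 169 − 45.5, so 123.5 cm³.
Infill deposited = 0.45 × 123.5 = 55.575 cm³.
Support: 0.30 × 169 → 50.7 cm³.
Total extruded = 45.5 + 55.575 + 50.7, so 151.775 cm³.
Mass = 151.775 × 1.24 = 188.201 g.

188.2 g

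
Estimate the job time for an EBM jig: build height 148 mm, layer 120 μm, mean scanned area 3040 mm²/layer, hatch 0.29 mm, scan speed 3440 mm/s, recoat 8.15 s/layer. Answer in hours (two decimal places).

3.84 hours

Layers = ⌈148/0.12⌉ = 1234.
Scan path per layer = 3040 / 0.29 = 10482.8 mm.
Per-layer scan time: 10482.8 / 3440 → 3.0473 s.
Layer cycle: 3.0473 + 8.15 → 11.1973 s.
Total: 1234 × 11.1973 s = 13817.4682 s → 3.84 hours.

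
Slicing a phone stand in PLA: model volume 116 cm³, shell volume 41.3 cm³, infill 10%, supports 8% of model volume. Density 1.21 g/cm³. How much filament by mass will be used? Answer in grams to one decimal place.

Infill region: 116 − 41.3 → 74.7 cm³.
Infill deposited: 0.10 × 74.7 → 7.47 cm³.
Support = 0.08 × 116, so 9.28 cm³.
Deposited volume: 41.3 + 7.47 + 9.28 → 58.05 cm³.
Mass = 58.05 × 1.21, so 70.2405 g.

70.2 g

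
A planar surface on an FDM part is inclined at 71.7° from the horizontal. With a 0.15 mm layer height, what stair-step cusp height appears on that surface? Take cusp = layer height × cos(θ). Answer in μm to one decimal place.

cos(71.7°) = 0.3140, so cusp = 0.15 × 0.3140 = 0.0471 mm → 47.1 μm.

47.1 μm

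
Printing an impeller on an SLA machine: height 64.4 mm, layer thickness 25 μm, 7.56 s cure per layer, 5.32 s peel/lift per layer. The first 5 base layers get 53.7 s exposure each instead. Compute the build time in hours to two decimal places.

9.28 hours

Layer count = ceil(64.4 / 0.025) = 2576.
Burn-in layers = 5 × (53.7 + 5.32), so 295.1 s.
Regular layers = 2571 × (7.56 + 5.32) = 33114.48 s.
Sum: 295.1 + 33114.48 = 33409.58 s → 9.28 hours.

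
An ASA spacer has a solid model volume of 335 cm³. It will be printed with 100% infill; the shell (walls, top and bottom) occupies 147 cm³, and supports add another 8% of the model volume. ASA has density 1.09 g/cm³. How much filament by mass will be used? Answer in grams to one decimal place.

Interior volume = 335 − 147 = 188 cm³.
Deposited infill = 1.00 × 188 = 188 cm³.
Support: 0.08 × 335 → 26.8 cm³.
Total printed volume = 147 + 188 + 26.8 = 361.8 cm³.
Mass: 361.8 × 1.09 → 394.362 g.

394.4 g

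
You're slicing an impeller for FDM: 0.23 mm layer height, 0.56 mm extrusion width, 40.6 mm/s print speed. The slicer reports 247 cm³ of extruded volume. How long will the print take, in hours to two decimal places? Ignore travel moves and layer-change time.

13.12 hours

Line area: 0.23 × 0.56 → 0.1288 mm².
Path length: 247000 mm³ / 0.1288 mm² → 1917701.9 mm.
Print-move time = 1917701.9 / 40.6 = 47234 s.
47234 s = 13.12 hours.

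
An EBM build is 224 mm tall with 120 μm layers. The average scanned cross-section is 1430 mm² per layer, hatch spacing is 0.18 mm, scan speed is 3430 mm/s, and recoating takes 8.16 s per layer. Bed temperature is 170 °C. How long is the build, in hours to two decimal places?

5.43 hours

Layers = ⌈224/0.12⌉ = 1867.
Per-layer scan distance: 1430 / 0.18 → 7944.4 mm.
Beam time per layer = 7944.4 / 3430 = 2.3162 s.
Layer cycle = 2.3162 + 8.16, so 10.4762 s.
Total: 1867 × 10.4762 s = 19559.0654 s → 5.43 hours.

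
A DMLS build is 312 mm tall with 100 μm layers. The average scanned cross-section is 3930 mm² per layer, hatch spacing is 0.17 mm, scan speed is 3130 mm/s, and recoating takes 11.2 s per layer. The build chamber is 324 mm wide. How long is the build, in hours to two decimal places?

Layer count = ceil(312 / 0.1) = 3120.
Per-layer scan distance: 3930 / 0.17 → 23117.6 mm.
Scan time per layer: 23117.6 / 3130 → 7.3858 s.
Per-layer time = 7.3858 + 11.2, so 18.5858 s.
Total: 3120 × 18.5858 s = 57987.696 s → 16.11 hours.

16.11 hours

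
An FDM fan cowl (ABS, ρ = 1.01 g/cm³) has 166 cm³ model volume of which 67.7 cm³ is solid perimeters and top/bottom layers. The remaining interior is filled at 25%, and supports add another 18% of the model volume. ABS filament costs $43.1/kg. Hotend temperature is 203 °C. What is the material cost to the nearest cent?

$5.32

Infill region: 166 − 67.7 → 98.3 cm³.
Infill volume: 0.25 × 98.3 → 24.575 cm³.
Support = 0.18 × 166 = 29.88 cm³.
Total printed volume = 67.7 + 24.575 + 29.88 = 122.155 cm³.
Mass = 122.155 × 1.01, so 123.37655 g.
Cost = 123.37655 g / 1000 × $43.1/kg = $5.32.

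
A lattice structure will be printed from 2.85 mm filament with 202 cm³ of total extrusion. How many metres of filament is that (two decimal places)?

31.66 m

Cross-section of 2.85 mm filament: π·(2.85/2)² = 6.3794 mm².
L = 202000 mm³ / 6.3794 mm² = 31664.42 mm, i.e. 31.66 m.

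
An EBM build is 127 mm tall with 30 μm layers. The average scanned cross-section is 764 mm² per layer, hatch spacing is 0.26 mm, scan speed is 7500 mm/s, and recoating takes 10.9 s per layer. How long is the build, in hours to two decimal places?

13.28 hours

Number of layers: 127 / 0.03 → 4234 (rounded up).
Hatch length per layer = 764 / 0.26 = 2938.5 mm.
Scan time per layer = 2938.5 / 7500, so 0.3918 s.
Time per layer: 0.3918 + 10.9 → 11.2918 s.
Total: 4234 × 11.2918 s = 47809.4812 s → 13.28 hours.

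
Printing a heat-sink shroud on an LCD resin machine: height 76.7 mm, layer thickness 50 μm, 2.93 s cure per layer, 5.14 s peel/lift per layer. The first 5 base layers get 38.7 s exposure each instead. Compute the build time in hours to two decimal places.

3.49 hours

Layer count = ceil(76.7 / 0.05) = 1534.
Bottom layers: 5 × (38.7 + 5.14) → 219.2 s.
Normal layers = 1529 × (2.93 + 5.14), so 12339.03 s.
Sum: 219.2 + 12339.03 = 12558.23 s → 3.49 hours.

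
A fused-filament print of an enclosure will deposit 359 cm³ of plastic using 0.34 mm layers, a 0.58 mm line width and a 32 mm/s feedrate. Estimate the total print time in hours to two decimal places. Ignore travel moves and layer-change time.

Bead cross-section = 0.34 × 0.58, so 0.1972 mm².
Total extruded path = 359000/0.1972 = 1820486.8 mm.
Time extruding = 1820486.8 / 32, so 56890.2 s.
That's 56890.2 s → 15.80 hours.

15.80 hours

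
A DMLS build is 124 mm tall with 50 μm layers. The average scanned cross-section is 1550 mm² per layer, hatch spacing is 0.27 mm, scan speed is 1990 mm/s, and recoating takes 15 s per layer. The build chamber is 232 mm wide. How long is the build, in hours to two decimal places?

12.32 hours

Layer count = ceil(124 / 0.05) = 2480.
Per-layer scan distance: 1550 / 0.27 → 5740.7 mm.
Per-layer scan time = 5740.7 / 1990 = 2.8848 s.
Layer cycle: 2.8848 + 15 → 17.8848 s.
Build time = 2480 × 17.8848 = 44354.304 s = 12.32 hours.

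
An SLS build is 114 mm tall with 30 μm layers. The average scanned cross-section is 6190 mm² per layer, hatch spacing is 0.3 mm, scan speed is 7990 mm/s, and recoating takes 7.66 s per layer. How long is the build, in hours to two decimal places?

10.81 hours

Layers = ⌈114/0.03⌉ = 3800.
Per-layer scan distance = 6190 / 0.3 = 20633.3 mm.
Laser time per layer = 20633.3 / 7990, so 2.5824 s.
Layer cycle: 2.5824 + 7.66 → 10.2424 s.
Total: 3800 × 10.2424 s = 38921.12 s → 10.81 hours.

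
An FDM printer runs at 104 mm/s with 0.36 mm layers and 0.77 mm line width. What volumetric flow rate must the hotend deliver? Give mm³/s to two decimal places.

A = 0.36 × 0.77, so 0.2772 mm².
Q = v·A = 104 × 0.2772 = 28.83 mm³/s.

28.83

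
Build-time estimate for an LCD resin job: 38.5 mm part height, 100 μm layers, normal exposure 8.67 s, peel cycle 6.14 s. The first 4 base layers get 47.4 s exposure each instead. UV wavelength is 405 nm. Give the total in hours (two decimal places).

Layers = ⌈38.5/0.1⌉ = 385.
Base layers = 4 × (47.4 + 6.14), so 214.16 s.
Normal layers = 381 × (8.67 + 6.14), so 5642.61 s.
Total = 214.16 + 5642.61 = 5856.77 s = 1.63 hours.

1.63 hours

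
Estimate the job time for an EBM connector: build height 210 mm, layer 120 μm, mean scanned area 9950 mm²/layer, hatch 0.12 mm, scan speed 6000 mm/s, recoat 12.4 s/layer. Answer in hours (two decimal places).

12.75 hours

Number of layers: 210 / 0.12 → 1750 (rounded up).
Per-layer scan distance: 9950 / 0.12 → 82916.7 mm.
Beam time per layer = 82916.7 / 6000 = 13.8195 s.
Time per layer: 13.8195 + 12.4 → 26.2195 s.
Total: 1750 × 26.2195 s = 45884.125 s → 12.75 hours.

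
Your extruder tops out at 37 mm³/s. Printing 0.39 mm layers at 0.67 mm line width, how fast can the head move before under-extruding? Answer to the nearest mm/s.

A = 0.39 × 0.67 = 0.2613 mm².
v_max = Q/A = 37/0.2613 = 141.60 mm/s → 142 mm/s.

142 mm/s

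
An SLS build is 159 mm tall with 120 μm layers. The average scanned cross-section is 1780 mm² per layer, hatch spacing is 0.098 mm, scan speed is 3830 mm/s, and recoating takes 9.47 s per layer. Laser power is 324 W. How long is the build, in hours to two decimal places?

Number of layers: 159 / 0.12 → 1325 (rounded up).
Hatch length per layer = 1780 / 0.098, so 18163.3 mm.
Laser time per layer: 18163.3 / 3830 → 4.7424 s.
Per-layer time: 4.7424 + 9.47 → 14.2124 s.
Build time = 1325 × 14.2124 = 18831.43 s = 5.23 hours.

5.23 hours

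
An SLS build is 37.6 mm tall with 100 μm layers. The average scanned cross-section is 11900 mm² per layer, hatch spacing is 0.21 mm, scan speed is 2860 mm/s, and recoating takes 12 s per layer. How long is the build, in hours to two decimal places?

3.32 hours

Layer count = ceil(37.6 / 0.1) = 376.
Per-layer scan distance: 11900 / 0.21 → 56666.7 mm.
Per-layer scan time = 56666.7 / 2860, so 19.8135 s.
Per-layer time = 19.8135 + 12, so 31.8135 s.
Build time = 376 × 31.8135 = 11961.876 s = 3.32 hours.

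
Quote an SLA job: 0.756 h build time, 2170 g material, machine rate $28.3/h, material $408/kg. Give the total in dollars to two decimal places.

Machine cost = 28.3 × 0.756 = $21.3948.
Material charge = 408 × 2170/1000 = $885.36.
Total = 21.3948 + 885.36 = 906.7548 ≈ $906.75.

$906.75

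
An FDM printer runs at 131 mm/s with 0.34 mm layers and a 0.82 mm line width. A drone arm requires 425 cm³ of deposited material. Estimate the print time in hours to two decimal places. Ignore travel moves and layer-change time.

3.23 hours

Bead cross-section: 0.34 × 0.82 → 0.2788 mm².
Toolpath length = 425 cm³ / 0.2788 mm² = 425000 / 0.2788 = 1524390.2 mm.
Time extruding: 1524390.2 / 131 → 11636.6 s.
In the requested units: 11636.6 s = 3.23 hours.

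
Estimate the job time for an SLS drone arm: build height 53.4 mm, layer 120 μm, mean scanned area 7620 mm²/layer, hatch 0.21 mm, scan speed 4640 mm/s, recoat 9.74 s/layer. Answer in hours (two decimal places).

Layer count = ceil(53.4 / 0.12) = 445.
Per-layer scan distance: 7620 / 0.21 → 36285.7 mm.
Laser time per layer: 36285.7 / 4640 → 7.8202 s.
Layer cycle: 7.8202 + 9.74 → 17.5602 s.
445 layers × 17.5602 s/layer = 7814.289 s, i.e. 2.17 hours.

2.17 hours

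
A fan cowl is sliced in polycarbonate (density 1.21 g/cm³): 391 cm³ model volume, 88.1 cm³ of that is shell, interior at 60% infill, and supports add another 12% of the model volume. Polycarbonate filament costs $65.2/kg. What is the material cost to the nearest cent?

$24.99

Infill region: 391 − 88.1 → 302.9 cm³.
Infill volume: 0.60 × 302.9 → 181.74 cm³.
Support: 0.12 × 391 → 46.92 cm³.
Total printed volume: 88.1 + 181.74 + 46.92 → 316.76 cm³.
Mass: 316.76 × 1.21 → 383.2796 g.
Cost = 383.2796 g / 1000 × $65.2/kg = $24.99.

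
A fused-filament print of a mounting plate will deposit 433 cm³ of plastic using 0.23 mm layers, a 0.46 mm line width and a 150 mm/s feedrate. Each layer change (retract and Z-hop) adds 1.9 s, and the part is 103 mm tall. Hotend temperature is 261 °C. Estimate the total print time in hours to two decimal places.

Line area = 0.23 × 0.46, so 0.1058 mm².
Path length: 433000 mm³ / 0.1058 mm² → 4092627.6 mm.
Time extruding = 4092627.6 / 150 = 27284.2 s.
Layer count = ceil(103 / 0.23) = 448.
Non-print overhead = 448 × 1.9 = 851.2 s.
Altogether 27284.2 + 851.2 = 28135.4 s, i.e. 7.82 hours.

7.82 hours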